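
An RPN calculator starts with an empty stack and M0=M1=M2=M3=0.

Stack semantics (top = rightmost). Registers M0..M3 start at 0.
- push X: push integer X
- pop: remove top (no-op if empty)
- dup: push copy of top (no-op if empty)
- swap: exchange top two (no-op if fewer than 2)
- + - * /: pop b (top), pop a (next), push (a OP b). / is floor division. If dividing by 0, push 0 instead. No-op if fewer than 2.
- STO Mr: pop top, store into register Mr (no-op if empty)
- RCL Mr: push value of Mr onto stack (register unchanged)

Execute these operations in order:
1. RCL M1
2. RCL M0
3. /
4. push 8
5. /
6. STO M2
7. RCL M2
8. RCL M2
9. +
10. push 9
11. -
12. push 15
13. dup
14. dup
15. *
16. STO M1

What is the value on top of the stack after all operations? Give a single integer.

After op 1 (RCL M1): stack=[0] mem=[0,0,0,0]
After op 2 (RCL M0): stack=[0,0] mem=[0,0,0,0]
After op 3 (/): stack=[0] mem=[0,0,0,0]
After op 4 (push 8): stack=[0,8] mem=[0,0,0,0]
After op 5 (/): stack=[0] mem=[0,0,0,0]
After op 6 (STO M2): stack=[empty] mem=[0,0,0,0]
After op 7 (RCL M2): stack=[0] mem=[0,0,0,0]
After op 8 (RCL M2): stack=[0,0] mem=[0,0,0,0]
After op 9 (+): stack=[0] mem=[0,0,0,0]
After op 10 (push 9): stack=[0,9] mem=[0,0,0,0]
After op 11 (-): stack=[-9] mem=[0,0,0,0]
After op 12 (push 15): stack=[-9,15] mem=[0,0,0,0]
After op 13 (dup): stack=[-9,15,15] mem=[0,0,0,0]
After op 14 (dup): stack=[-9,15,15,15] mem=[0,0,0,0]
After op 15 (*): stack=[-9,15,225] mem=[0,0,0,0]
After op 16 (STO M1): stack=[-9,15] mem=[0,225,0,0]

Answer: 15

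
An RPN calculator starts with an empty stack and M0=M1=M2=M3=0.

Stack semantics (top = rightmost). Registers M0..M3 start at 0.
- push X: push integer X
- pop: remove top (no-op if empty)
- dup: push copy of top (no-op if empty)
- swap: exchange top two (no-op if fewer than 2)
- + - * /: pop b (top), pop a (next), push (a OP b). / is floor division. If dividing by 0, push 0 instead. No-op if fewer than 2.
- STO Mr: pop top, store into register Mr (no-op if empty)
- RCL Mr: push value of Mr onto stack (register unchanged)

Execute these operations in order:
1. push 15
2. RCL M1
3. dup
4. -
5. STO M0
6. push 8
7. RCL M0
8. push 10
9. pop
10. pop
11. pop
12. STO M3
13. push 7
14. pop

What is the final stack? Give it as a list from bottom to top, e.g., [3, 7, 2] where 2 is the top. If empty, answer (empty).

After op 1 (push 15): stack=[15] mem=[0,0,0,0]
After op 2 (RCL M1): stack=[15,0] mem=[0,0,0,0]
After op 3 (dup): stack=[15,0,0] mem=[0,0,0,0]
After op 4 (-): stack=[15,0] mem=[0,0,0,0]
After op 5 (STO M0): stack=[15] mem=[0,0,0,0]
After op 6 (push 8): stack=[15,8] mem=[0,0,0,0]
After op 7 (RCL M0): stack=[15,8,0] mem=[0,0,0,0]
After op 8 (push 10): stack=[15,8,0,10] mem=[0,0,0,0]
After op 9 (pop): stack=[15,8,0] mem=[0,0,0,0]
After op 10 (pop): stack=[15,8] mem=[0,0,0,0]
After op 11 (pop): stack=[15] mem=[0,0,0,0]
After op 12 (STO M3): stack=[empty] mem=[0,0,0,15]
After op 13 (push 7): stack=[7] mem=[0,0,0,15]
After op 14 (pop): stack=[empty] mem=[0,0,0,15]

Answer: (empty)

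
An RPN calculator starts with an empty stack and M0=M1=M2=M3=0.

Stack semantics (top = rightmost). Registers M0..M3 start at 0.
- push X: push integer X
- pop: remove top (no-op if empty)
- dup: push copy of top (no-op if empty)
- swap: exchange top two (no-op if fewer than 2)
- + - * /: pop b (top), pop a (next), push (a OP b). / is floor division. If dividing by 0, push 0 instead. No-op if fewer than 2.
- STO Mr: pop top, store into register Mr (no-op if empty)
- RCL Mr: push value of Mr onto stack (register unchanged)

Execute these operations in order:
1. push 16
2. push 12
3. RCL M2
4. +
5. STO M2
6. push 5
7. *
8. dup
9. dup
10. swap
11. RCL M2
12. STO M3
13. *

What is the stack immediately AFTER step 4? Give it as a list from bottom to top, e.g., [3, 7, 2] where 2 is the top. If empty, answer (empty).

After op 1 (push 16): stack=[16] mem=[0,0,0,0]
After op 2 (push 12): stack=[16,12] mem=[0,0,0,0]
After op 3 (RCL M2): stack=[16,12,0] mem=[0,0,0,0]
After op 4 (+): stack=[16,12] mem=[0,0,0,0]

[16, 12]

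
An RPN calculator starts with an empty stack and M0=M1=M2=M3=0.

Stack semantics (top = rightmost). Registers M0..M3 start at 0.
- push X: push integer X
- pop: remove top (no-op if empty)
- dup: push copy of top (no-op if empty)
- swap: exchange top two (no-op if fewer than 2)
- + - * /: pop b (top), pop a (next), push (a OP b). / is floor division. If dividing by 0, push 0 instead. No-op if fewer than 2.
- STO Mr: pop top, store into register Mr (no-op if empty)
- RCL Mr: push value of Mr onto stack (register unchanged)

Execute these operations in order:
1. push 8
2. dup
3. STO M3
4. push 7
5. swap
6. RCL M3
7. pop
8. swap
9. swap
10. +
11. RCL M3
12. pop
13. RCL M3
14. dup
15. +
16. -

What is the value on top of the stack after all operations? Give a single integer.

Answer: -1

Derivation:
After op 1 (push 8): stack=[8] mem=[0,0,0,0]
After op 2 (dup): stack=[8,8] mem=[0,0,0,0]
After op 3 (STO M3): stack=[8] mem=[0,0,0,8]
After op 4 (push 7): stack=[8,7] mem=[0,0,0,8]
After op 5 (swap): stack=[7,8] mem=[0,0,0,8]
After op 6 (RCL M3): stack=[7,8,8] mem=[0,0,0,8]
After op 7 (pop): stack=[7,8] mem=[0,0,0,8]
After op 8 (swap): stack=[8,7] mem=[0,0,0,8]
After op 9 (swap): stack=[7,8] mem=[0,0,0,8]
After op 10 (+): stack=[15] mem=[0,0,0,8]
After op 11 (RCL M3): stack=[15,8] mem=[0,0,0,8]
After op 12 (pop): stack=[15] mem=[0,0,0,8]
After op 13 (RCL M3): stack=[15,8] mem=[0,0,0,8]
After op 14 (dup): stack=[15,8,8] mem=[0,0,0,8]
After op 15 (+): stack=[15,16] mem=[0,0,0,8]
After op 16 (-): stack=[-1] mem=[0,0,0,8]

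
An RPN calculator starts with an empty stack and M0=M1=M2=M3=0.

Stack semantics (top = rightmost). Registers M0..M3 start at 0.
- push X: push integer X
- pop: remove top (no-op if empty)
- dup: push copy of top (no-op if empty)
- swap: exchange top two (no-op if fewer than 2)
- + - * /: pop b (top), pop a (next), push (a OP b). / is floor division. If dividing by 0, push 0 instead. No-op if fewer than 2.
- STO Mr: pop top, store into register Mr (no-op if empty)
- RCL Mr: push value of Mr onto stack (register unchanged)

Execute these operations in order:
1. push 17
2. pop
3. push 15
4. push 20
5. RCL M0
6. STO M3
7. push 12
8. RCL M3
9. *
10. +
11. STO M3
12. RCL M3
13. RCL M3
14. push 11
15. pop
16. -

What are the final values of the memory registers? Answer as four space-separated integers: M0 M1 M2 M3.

Answer: 0 0 0 20

Derivation:
After op 1 (push 17): stack=[17] mem=[0,0,0,0]
After op 2 (pop): stack=[empty] mem=[0,0,0,0]
After op 3 (push 15): stack=[15] mem=[0,0,0,0]
After op 4 (push 20): stack=[15,20] mem=[0,0,0,0]
After op 5 (RCL M0): stack=[15,20,0] mem=[0,0,0,0]
After op 6 (STO M3): stack=[15,20] mem=[0,0,0,0]
After op 7 (push 12): stack=[15,20,12] mem=[0,0,0,0]
After op 8 (RCL M3): stack=[15,20,12,0] mem=[0,0,0,0]
After op 9 (*): stack=[15,20,0] mem=[0,0,0,0]
After op 10 (+): stack=[15,20] mem=[0,0,0,0]
After op 11 (STO M3): stack=[15] mem=[0,0,0,20]
After op 12 (RCL M3): stack=[15,20] mem=[0,0,0,20]
After op 13 (RCL M3): stack=[15,20,20] mem=[0,0,0,20]
After op 14 (push 11): stack=[15,20,20,11] mem=[0,0,0,20]
After op 15 (pop): stack=[15,20,20] mem=[0,0,0,20]
After op 16 (-): stack=[15,0] mem=[0,0,0,20]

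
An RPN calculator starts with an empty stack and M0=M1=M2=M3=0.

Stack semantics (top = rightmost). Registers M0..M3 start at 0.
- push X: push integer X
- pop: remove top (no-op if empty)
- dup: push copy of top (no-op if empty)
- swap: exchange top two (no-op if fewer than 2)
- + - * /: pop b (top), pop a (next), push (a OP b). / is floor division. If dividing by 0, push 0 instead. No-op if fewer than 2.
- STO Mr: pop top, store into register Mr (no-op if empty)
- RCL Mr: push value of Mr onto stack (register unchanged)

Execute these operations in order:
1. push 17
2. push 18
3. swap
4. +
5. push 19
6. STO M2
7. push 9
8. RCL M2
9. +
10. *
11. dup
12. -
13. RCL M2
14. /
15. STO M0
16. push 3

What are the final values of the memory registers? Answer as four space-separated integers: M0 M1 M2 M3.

Answer: 0 0 19 0

Derivation:
After op 1 (push 17): stack=[17] mem=[0,0,0,0]
After op 2 (push 18): stack=[17,18] mem=[0,0,0,0]
After op 3 (swap): stack=[18,17] mem=[0,0,0,0]
After op 4 (+): stack=[35] mem=[0,0,0,0]
After op 5 (push 19): stack=[35,19] mem=[0,0,0,0]
After op 6 (STO M2): stack=[35] mem=[0,0,19,0]
After op 7 (push 9): stack=[35,9] mem=[0,0,19,0]
After op 8 (RCL M2): stack=[35,9,19] mem=[0,0,19,0]
After op 9 (+): stack=[35,28] mem=[0,0,19,0]
After op 10 (*): stack=[980] mem=[0,0,19,0]
After op 11 (dup): stack=[980,980] mem=[0,0,19,0]
After op 12 (-): stack=[0] mem=[0,0,19,0]
After op 13 (RCL M2): stack=[0,19] mem=[0,0,19,0]
After op 14 (/): stack=[0] mem=[0,0,19,0]
After op 15 (STO M0): stack=[empty] mem=[0,0,19,0]
After op 16 (push 3): stack=[3] mem=[0,0,19,0]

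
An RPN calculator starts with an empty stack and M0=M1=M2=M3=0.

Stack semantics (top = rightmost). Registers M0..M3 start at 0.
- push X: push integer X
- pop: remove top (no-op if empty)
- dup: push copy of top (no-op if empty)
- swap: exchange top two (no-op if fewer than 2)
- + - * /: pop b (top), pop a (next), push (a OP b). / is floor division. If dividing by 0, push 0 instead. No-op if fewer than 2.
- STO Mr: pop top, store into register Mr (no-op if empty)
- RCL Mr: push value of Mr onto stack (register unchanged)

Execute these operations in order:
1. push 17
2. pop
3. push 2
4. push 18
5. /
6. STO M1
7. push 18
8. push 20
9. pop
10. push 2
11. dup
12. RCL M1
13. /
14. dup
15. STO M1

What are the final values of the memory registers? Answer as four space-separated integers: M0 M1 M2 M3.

Answer: 0 0 0 0

Derivation:
After op 1 (push 17): stack=[17] mem=[0,0,0,0]
After op 2 (pop): stack=[empty] mem=[0,0,0,0]
After op 3 (push 2): stack=[2] mem=[0,0,0,0]
After op 4 (push 18): stack=[2,18] mem=[0,0,0,0]
After op 5 (/): stack=[0] mem=[0,0,0,0]
After op 6 (STO M1): stack=[empty] mem=[0,0,0,0]
After op 7 (push 18): stack=[18] mem=[0,0,0,0]
After op 8 (push 20): stack=[18,20] mem=[0,0,0,0]
After op 9 (pop): stack=[18] mem=[0,0,0,0]
After op 10 (push 2): stack=[18,2] mem=[0,0,0,0]
After op 11 (dup): stack=[18,2,2] mem=[0,0,0,0]
After op 12 (RCL M1): stack=[18,2,2,0] mem=[0,0,0,0]
After op 13 (/): stack=[18,2,0] mem=[0,0,0,0]
After op 14 (dup): stack=[18,2,0,0] mem=[0,0,0,0]
After op 15 (STO M1): stack=[18,2,0] mem=[0,0,0,0]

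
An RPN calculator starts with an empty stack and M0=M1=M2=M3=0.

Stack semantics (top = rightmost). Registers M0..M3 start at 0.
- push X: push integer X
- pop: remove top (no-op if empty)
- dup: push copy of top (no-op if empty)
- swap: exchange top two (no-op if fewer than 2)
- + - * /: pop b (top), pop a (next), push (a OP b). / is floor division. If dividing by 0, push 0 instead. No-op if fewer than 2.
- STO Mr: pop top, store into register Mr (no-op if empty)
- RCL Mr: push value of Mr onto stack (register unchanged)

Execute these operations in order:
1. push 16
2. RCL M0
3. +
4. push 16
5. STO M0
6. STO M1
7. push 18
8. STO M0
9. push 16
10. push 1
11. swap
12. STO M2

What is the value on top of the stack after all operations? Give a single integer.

Answer: 1

Derivation:
After op 1 (push 16): stack=[16] mem=[0,0,0,0]
After op 2 (RCL M0): stack=[16,0] mem=[0,0,0,0]
After op 3 (+): stack=[16] mem=[0,0,0,0]
After op 4 (push 16): stack=[16,16] mem=[0,0,0,0]
After op 5 (STO M0): stack=[16] mem=[16,0,0,0]
After op 6 (STO M1): stack=[empty] mem=[16,16,0,0]
After op 7 (push 18): stack=[18] mem=[16,16,0,0]
After op 8 (STO M0): stack=[empty] mem=[18,16,0,0]
After op 9 (push 16): stack=[16] mem=[18,16,0,0]
After op 10 (push 1): stack=[16,1] mem=[18,16,0,0]
After op 11 (swap): stack=[1,16] mem=[18,16,0,0]
After op 12 (STO M2): stack=[1] mem=[18,16,16,0]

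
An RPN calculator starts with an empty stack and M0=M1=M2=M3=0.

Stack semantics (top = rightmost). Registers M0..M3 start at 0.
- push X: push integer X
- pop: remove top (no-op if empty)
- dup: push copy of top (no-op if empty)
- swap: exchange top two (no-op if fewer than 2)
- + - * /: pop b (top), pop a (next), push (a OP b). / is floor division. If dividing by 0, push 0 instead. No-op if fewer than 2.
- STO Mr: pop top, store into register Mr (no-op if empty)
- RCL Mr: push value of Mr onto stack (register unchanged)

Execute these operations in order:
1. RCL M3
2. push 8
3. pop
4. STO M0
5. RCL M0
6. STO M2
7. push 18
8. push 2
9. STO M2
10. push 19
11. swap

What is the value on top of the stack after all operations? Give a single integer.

After op 1 (RCL M3): stack=[0] mem=[0,0,0,0]
After op 2 (push 8): stack=[0,8] mem=[0,0,0,0]
After op 3 (pop): stack=[0] mem=[0,0,0,0]
After op 4 (STO M0): stack=[empty] mem=[0,0,0,0]
After op 5 (RCL M0): stack=[0] mem=[0,0,0,0]
After op 6 (STO M2): stack=[empty] mem=[0,0,0,0]
After op 7 (push 18): stack=[18] mem=[0,0,0,0]
After op 8 (push 2): stack=[18,2] mem=[0,0,0,0]
After op 9 (STO M2): stack=[18] mem=[0,0,2,0]
After op 10 (push 19): stack=[18,19] mem=[0,0,2,0]
After op 11 (swap): stack=[19,18] mem=[0,0,2,0]

Answer: 18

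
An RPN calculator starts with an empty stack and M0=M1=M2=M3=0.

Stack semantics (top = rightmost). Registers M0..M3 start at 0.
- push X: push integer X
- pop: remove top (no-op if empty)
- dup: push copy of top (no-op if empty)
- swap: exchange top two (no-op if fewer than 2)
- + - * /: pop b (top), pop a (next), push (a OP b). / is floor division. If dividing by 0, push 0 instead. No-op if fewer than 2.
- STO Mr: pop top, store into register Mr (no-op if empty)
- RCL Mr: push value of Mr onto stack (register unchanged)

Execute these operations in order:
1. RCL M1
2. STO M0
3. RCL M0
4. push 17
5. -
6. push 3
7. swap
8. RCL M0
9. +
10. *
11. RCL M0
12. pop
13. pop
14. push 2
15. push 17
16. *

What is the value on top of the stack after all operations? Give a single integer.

Answer: 34

Derivation:
After op 1 (RCL M1): stack=[0] mem=[0,0,0,0]
After op 2 (STO M0): stack=[empty] mem=[0,0,0,0]
After op 3 (RCL M0): stack=[0] mem=[0,0,0,0]
After op 4 (push 17): stack=[0,17] mem=[0,0,0,0]
After op 5 (-): stack=[-17] mem=[0,0,0,0]
After op 6 (push 3): stack=[-17,3] mem=[0,0,0,0]
After op 7 (swap): stack=[3,-17] mem=[0,0,0,0]
After op 8 (RCL M0): stack=[3,-17,0] mem=[0,0,0,0]
After op 9 (+): stack=[3,-17] mem=[0,0,0,0]
After op 10 (*): stack=[-51] mem=[0,0,0,0]
After op 11 (RCL M0): stack=[-51,0] mem=[0,0,0,0]
After op 12 (pop): stack=[-51] mem=[0,0,0,0]
After op 13 (pop): stack=[empty] mem=[0,0,0,0]
After op 14 (push 2): stack=[2] mem=[0,0,0,0]
After op 15 (push 17): stack=[2,17] mem=[0,0,0,0]
After op 16 (*): stack=[34] mem=[0,0,0,0]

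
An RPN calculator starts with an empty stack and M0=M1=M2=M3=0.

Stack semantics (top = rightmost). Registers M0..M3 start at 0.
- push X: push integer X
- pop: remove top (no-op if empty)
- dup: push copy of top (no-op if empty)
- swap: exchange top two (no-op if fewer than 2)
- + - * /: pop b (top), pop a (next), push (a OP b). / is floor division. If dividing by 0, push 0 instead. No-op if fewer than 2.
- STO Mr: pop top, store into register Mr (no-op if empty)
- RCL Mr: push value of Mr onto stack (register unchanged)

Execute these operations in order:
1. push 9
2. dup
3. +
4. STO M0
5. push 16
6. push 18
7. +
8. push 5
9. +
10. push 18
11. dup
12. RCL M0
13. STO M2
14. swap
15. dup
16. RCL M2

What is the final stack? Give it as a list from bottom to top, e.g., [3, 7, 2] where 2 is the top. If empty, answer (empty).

After op 1 (push 9): stack=[9] mem=[0,0,0,0]
After op 2 (dup): stack=[9,9] mem=[0,0,0,0]
After op 3 (+): stack=[18] mem=[0,0,0,0]
After op 4 (STO M0): stack=[empty] mem=[18,0,0,0]
After op 5 (push 16): stack=[16] mem=[18,0,0,0]
After op 6 (push 18): stack=[16,18] mem=[18,0,0,0]
After op 7 (+): stack=[34] mem=[18,0,0,0]
After op 8 (push 5): stack=[34,5] mem=[18,0,0,0]
After op 9 (+): stack=[39] mem=[18,0,0,0]
After op 10 (push 18): stack=[39,18] mem=[18,0,0,0]
After op 11 (dup): stack=[39,18,18] mem=[18,0,0,0]
After op 12 (RCL M0): stack=[39,18,18,18] mem=[18,0,0,0]
After op 13 (STO M2): stack=[39,18,18] mem=[18,0,18,0]
After op 14 (swap): stack=[39,18,18] mem=[18,0,18,0]
After op 15 (dup): stack=[39,18,18,18] mem=[18,0,18,0]
After op 16 (RCL M2): stack=[39,18,18,18,18] mem=[18,0,18,0]

Answer: [39, 18, 18, 18, 18]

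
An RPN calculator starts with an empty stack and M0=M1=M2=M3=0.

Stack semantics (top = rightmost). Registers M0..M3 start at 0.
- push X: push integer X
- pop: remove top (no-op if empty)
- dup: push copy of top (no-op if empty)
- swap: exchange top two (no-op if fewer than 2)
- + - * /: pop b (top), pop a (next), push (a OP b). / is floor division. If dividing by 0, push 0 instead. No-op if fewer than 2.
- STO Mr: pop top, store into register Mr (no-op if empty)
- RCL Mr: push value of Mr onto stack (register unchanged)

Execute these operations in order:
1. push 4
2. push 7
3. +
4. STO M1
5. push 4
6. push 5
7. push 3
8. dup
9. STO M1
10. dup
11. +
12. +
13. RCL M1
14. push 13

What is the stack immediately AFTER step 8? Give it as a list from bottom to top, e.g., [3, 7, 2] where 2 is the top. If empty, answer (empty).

After op 1 (push 4): stack=[4] mem=[0,0,0,0]
After op 2 (push 7): stack=[4,7] mem=[0,0,0,0]
After op 3 (+): stack=[11] mem=[0,0,0,0]
After op 4 (STO M1): stack=[empty] mem=[0,11,0,0]
After op 5 (push 4): stack=[4] mem=[0,11,0,0]
After op 6 (push 5): stack=[4,5] mem=[0,11,0,0]
After op 7 (push 3): stack=[4,5,3] mem=[0,11,0,0]
After op 8 (dup): stack=[4,5,3,3] mem=[0,11,0,0]

[4, 5, 3, 3]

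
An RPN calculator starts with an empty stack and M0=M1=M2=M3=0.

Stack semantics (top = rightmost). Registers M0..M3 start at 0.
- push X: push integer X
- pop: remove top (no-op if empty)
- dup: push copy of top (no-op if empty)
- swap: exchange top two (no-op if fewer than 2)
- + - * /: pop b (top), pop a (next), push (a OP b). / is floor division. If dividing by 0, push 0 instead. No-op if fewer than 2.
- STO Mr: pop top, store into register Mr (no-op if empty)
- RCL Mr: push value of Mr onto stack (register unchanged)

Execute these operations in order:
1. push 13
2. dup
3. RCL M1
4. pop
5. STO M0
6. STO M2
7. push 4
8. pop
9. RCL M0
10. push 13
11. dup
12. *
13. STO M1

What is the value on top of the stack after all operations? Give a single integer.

Answer: 13

Derivation:
After op 1 (push 13): stack=[13] mem=[0,0,0,0]
After op 2 (dup): stack=[13,13] mem=[0,0,0,0]
After op 3 (RCL M1): stack=[13,13,0] mem=[0,0,0,0]
After op 4 (pop): stack=[13,13] mem=[0,0,0,0]
After op 5 (STO M0): stack=[13] mem=[13,0,0,0]
After op 6 (STO M2): stack=[empty] mem=[13,0,13,0]
After op 7 (push 4): stack=[4] mem=[13,0,13,0]
After op 8 (pop): stack=[empty] mem=[13,0,13,0]
After op 9 (RCL M0): stack=[13] mem=[13,0,13,0]
After op 10 (push 13): stack=[13,13] mem=[13,0,13,0]
After op 11 (dup): stack=[13,13,13] mem=[13,0,13,0]
After op 12 (*): stack=[13,169] mem=[13,0,13,0]
After op 13 (STO M1): stack=[13] mem=[13,169,13,0]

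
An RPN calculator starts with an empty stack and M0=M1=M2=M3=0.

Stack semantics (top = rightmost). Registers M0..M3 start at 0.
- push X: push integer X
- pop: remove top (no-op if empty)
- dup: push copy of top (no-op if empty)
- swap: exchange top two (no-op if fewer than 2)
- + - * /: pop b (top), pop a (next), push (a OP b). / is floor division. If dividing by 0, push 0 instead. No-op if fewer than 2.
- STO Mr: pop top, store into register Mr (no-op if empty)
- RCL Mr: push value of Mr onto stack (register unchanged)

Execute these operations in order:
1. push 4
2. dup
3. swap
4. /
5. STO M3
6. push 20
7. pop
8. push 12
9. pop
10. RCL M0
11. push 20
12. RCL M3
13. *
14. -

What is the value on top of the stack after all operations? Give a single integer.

Answer: -20

Derivation:
After op 1 (push 4): stack=[4] mem=[0,0,0,0]
After op 2 (dup): stack=[4,4] mem=[0,0,0,0]
After op 3 (swap): stack=[4,4] mem=[0,0,0,0]
After op 4 (/): stack=[1] mem=[0,0,0,0]
After op 5 (STO M3): stack=[empty] mem=[0,0,0,1]
After op 6 (push 20): stack=[20] mem=[0,0,0,1]
After op 7 (pop): stack=[empty] mem=[0,0,0,1]
After op 8 (push 12): stack=[12] mem=[0,0,0,1]
After op 9 (pop): stack=[empty] mem=[0,0,0,1]
After op 10 (RCL M0): stack=[0] mem=[0,0,0,1]
After op 11 (push 20): stack=[0,20] mem=[0,0,0,1]
After op 12 (RCL M3): stack=[0,20,1] mem=[0,0,0,1]
After op 13 (*): stack=[0,20] mem=[0,0,0,1]
After op 14 (-): stack=[-20] mem=[0,0,0,1]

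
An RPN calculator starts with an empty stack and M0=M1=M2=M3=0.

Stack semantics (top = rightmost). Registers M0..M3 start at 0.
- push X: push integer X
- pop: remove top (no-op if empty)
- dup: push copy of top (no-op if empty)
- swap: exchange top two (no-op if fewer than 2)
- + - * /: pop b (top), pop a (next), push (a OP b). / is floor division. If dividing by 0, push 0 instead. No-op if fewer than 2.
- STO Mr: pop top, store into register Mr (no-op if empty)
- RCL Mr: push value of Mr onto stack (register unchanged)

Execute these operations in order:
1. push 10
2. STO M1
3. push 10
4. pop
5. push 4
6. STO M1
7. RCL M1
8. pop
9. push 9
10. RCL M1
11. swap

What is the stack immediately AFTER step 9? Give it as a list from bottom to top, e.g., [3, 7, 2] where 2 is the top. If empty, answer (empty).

After op 1 (push 10): stack=[10] mem=[0,0,0,0]
After op 2 (STO M1): stack=[empty] mem=[0,10,0,0]
After op 3 (push 10): stack=[10] mem=[0,10,0,0]
After op 4 (pop): stack=[empty] mem=[0,10,0,0]
After op 5 (push 4): stack=[4] mem=[0,10,0,0]
After op 6 (STO M1): stack=[empty] mem=[0,4,0,0]
After op 7 (RCL M1): stack=[4] mem=[0,4,0,0]
After op 8 (pop): stack=[empty] mem=[0,4,0,0]
After op 9 (push 9): stack=[9] mem=[0,4,0,0]

[9]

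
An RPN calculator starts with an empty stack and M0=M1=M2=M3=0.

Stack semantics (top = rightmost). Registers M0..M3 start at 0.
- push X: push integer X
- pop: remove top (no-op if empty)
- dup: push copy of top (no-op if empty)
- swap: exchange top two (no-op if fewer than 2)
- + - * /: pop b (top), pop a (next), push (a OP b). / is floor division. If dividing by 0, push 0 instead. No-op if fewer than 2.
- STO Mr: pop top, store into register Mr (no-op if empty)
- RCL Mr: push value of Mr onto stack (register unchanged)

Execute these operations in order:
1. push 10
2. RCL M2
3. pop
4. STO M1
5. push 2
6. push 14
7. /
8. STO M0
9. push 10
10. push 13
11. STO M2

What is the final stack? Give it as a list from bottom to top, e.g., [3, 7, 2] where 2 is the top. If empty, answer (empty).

After op 1 (push 10): stack=[10] mem=[0,0,0,0]
After op 2 (RCL M2): stack=[10,0] mem=[0,0,0,0]
After op 3 (pop): stack=[10] mem=[0,0,0,0]
After op 4 (STO M1): stack=[empty] mem=[0,10,0,0]
After op 5 (push 2): stack=[2] mem=[0,10,0,0]
After op 6 (push 14): stack=[2,14] mem=[0,10,0,0]
After op 7 (/): stack=[0] mem=[0,10,0,0]
After op 8 (STO M0): stack=[empty] mem=[0,10,0,0]
After op 9 (push 10): stack=[10] mem=[0,10,0,0]
After op 10 (push 13): stack=[10,13] mem=[0,10,0,0]
After op 11 (STO M2): stack=[10] mem=[0,10,13,0]

Answer: [10]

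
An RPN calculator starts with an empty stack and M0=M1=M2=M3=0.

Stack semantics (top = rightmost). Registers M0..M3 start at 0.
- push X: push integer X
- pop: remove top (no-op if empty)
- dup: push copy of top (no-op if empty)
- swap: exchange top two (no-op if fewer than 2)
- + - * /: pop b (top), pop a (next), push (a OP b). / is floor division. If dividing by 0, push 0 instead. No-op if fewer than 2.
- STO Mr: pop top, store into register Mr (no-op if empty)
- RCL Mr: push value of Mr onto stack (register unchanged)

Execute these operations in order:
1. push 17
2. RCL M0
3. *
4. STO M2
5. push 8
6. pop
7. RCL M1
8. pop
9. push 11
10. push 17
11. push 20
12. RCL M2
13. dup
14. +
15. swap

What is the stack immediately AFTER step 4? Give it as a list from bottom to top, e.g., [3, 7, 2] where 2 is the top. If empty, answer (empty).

After op 1 (push 17): stack=[17] mem=[0,0,0,0]
After op 2 (RCL M0): stack=[17,0] mem=[0,0,0,0]
After op 3 (*): stack=[0] mem=[0,0,0,0]
After op 4 (STO M2): stack=[empty] mem=[0,0,0,0]

(empty)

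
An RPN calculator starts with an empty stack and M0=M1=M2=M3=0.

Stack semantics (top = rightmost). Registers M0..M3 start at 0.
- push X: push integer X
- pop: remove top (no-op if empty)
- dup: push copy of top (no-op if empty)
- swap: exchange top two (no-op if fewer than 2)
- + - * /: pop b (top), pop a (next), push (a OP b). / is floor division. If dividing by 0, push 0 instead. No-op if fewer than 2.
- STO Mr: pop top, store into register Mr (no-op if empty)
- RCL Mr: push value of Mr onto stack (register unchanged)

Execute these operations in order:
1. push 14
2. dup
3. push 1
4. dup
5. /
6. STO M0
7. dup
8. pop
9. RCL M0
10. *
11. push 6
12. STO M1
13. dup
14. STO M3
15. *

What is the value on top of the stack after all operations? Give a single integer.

Answer: 196

Derivation:
After op 1 (push 14): stack=[14] mem=[0,0,0,0]
After op 2 (dup): stack=[14,14] mem=[0,0,0,0]
After op 3 (push 1): stack=[14,14,1] mem=[0,0,0,0]
After op 4 (dup): stack=[14,14,1,1] mem=[0,0,0,0]
After op 5 (/): stack=[14,14,1] mem=[0,0,0,0]
After op 6 (STO M0): stack=[14,14] mem=[1,0,0,0]
After op 7 (dup): stack=[14,14,14] mem=[1,0,0,0]
After op 8 (pop): stack=[14,14] mem=[1,0,0,0]
After op 9 (RCL M0): stack=[14,14,1] mem=[1,0,0,0]
After op 10 (*): stack=[14,14] mem=[1,0,0,0]
After op 11 (push 6): stack=[14,14,6] mem=[1,0,0,0]
After op 12 (STO M1): stack=[14,14] mem=[1,6,0,0]
After op 13 (dup): stack=[14,14,14] mem=[1,6,0,0]
After op 14 (STO M3): stack=[14,14] mem=[1,6,0,14]
After op 15 (*): stack=[196] mem=[1,6,0,14]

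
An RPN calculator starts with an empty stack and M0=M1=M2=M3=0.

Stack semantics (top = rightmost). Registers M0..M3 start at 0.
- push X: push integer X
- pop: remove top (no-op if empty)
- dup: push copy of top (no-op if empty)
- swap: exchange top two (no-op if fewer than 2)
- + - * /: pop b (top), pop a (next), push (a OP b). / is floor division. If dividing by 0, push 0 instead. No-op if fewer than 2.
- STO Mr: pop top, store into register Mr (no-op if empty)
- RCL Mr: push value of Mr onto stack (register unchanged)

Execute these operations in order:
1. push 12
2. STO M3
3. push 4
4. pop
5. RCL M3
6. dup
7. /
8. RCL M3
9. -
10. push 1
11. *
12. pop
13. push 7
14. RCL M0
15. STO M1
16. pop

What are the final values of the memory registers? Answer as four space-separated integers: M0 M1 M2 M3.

Answer: 0 0 0 12

Derivation:
After op 1 (push 12): stack=[12] mem=[0,0,0,0]
After op 2 (STO M3): stack=[empty] mem=[0,0,0,12]
After op 3 (push 4): stack=[4] mem=[0,0,0,12]
After op 4 (pop): stack=[empty] mem=[0,0,0,12]
After op 5 (RCL M3): stack=[12] mem=[0,0,0,12]
After op 6 (dup): stack=[12,12] mem=[0,0,0,12]
After op 7 (/): stack=[1] mem=[0,0,0,12]
After op 8 (RCL M3): stack=[1,12] mem=[0,0,0,12]
After op 9 (-): stack=[-11] mem=[0,0,0,12]
After op 10 (push 1): stack=[-11,1] mem=[0,0,0,12]
After op 11 (*): stack=[-11] mem=[0,0,0,12]
After op 12 (pop): stack=[empty] mem=[0,0,0,12]
After op 13 (push 7): stack=[7] mem=[0,0,0,12]
After op 14 (RCL M0): stack=[7,0] mem=[0,0,0,12]
After op 15 (STO M1): stack=[7] mem=[0,0,0,12]
After op 16 (pop): stack=[empty] mem=[0,0,0,12]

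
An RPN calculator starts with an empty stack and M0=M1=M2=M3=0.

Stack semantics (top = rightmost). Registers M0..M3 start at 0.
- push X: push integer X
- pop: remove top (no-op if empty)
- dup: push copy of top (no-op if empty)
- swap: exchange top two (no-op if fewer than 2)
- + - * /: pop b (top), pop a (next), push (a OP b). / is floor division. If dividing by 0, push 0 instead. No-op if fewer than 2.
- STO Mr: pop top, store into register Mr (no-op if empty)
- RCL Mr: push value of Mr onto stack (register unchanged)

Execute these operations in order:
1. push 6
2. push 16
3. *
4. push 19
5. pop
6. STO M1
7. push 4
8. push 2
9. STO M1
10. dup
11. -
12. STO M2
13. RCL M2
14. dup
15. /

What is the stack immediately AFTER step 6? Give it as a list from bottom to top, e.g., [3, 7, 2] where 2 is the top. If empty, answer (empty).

After op 1 (push 6): stack=[6] mem=[0,0,0,0]
After op 2 (push 16): stack=[6,16] mem=[0,0,0,0]
After op 3 (*): stack=[96] mem=[0,0,0,0]
After op 4 (push 19): stack=[96,19] mem=[0,0,0,0]
After op 5 (pop): stack=[96] mem=[0,0,0,0]
After op 6 (STO M1): stack=[empty] mem=[0,96,0,0]

(empty)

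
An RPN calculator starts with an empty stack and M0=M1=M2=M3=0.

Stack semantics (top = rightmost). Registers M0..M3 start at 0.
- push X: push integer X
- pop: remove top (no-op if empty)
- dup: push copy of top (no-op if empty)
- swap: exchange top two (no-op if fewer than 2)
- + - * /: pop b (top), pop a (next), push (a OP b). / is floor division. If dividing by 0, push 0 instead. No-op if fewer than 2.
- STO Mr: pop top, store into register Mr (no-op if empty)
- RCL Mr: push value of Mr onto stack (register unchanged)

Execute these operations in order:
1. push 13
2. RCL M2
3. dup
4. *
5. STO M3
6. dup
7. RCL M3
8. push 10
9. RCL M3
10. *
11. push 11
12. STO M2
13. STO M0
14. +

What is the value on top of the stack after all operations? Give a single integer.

After op 1 (push 13): stack=[13] mem=[0,0,0,0]
After op 2 (RCL M2): stack=[13,0] mem=[0,0,0,0]
After op 3 (dup): stack=[13,0,0] mem=[0,0,0,0]
After op 4 (*): stack=[13,0] mem=[0,0,0,0]
After op 5 (STO M3): stack=[13] mem=[0,0,0,0]
After op 6 (dup): stack=[13,13] mem=[0,0,0,0]
After op 7 (RCL M3): stack=[13,13,0] mem=[0,0,0,0]
After op 8 (push 10): stack=[13,13,0,10] mem=[0,0,0,0]
After op 9 (RCL M3): stack=[13,13,0,10,0] mem=[0,0,0,0]
After op 10 (*): stack=[13,13,0,0] mem=[0,0,0,0]
After op 11 (push 11): stack=[13,13,0,0,11] mem=[0,0,0,0]
After op 12 (STO M2): stack=[13,13,0,0] mem=[0,0,11,0]
After op 13 (STO M0): stack=[13,13,0] mem=[0,0,11,0]
After op 14 (+): stack=[13,13] mem=[0,0,11,0]

Answer: 13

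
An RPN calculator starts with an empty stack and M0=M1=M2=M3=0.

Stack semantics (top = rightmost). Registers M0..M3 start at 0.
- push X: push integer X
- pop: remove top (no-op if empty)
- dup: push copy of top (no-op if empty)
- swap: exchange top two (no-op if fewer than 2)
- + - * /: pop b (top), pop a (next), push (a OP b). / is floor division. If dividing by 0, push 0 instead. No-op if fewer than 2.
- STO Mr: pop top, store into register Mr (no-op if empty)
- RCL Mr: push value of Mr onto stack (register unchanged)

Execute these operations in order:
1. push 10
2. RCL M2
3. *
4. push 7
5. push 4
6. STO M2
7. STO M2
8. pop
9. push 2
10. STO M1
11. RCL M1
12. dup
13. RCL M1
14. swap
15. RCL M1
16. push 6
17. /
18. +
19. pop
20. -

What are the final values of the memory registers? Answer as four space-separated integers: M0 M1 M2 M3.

After op 1 (push 10): stack=[10] mem=[0,0,0,0]
After op 2 (RCL M2): stack=[10,0] mem=[0,0,0,0]
After op 3 (*): stack=[0] mem=[0,0,0,0]
After op 4 (push 7): stack=[0,7] mem=[0,0,0,0]
After op 5 (push 4): stack=[0,7,4] mem=[0,0,0,0]
After op 6 (STO M2): stack=[0,7] mem=[0,0,4,0]
After op 7 (STO M2): stack=[0] mem=[0,0,7,0]
After op 8 (pop): stack=[empty] mem=[0,0,7,0]
After op 9 (push 2): stack=[2] mem=[0,0,7,0]
After op 10 (STO M1): stack=[empty] mem=[0,2,7,0]
After op 11 (RCL M1): stack=[2] mem=[0,2,7,0]
After op 12 (dup): stack=[2,2] mem=[0,2,7,0]
After op 13 (RCL M1): stack=[2,2,2] mem=[0,2,7,0]
After op 14 (swap): stack=[2,2,2] mem=[0,2,7,0]
After op 15 (RCL M1): stack=[2,2,2,2] mem=[0,2,7,0]
After op 16 (push 6): stack=[2,2,2,2,6] mem=[0,2,7,0]
After op 17 (/): stack=[2,2,2,0] mem=[0,2,7,0]
After op 18 (+): stack=[2,2,2] mem=[0,2,7,0]
After op 19 (pop): stack=[2,2] mem=[0,2,7,0]
After op 20 (-): stack=[0] mem=[0,2,7,0]

Answer: 0 2 7 0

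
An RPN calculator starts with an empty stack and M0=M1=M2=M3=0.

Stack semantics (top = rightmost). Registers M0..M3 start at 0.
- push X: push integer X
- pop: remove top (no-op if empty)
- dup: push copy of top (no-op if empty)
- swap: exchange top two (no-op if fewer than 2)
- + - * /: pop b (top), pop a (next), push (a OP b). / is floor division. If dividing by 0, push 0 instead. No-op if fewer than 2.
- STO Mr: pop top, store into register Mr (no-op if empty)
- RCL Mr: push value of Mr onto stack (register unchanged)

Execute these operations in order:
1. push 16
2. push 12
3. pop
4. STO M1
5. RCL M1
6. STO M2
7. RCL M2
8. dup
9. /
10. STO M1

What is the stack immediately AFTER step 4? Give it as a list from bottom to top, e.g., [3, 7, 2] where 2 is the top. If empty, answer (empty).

After op 1 (push 16): stack=[16] mem=[0,0,0,0]
After op 2 (push 12): stack=[16,12] mem=[0,0,0,0]
After op 3 (pop): stack=[16] mem=[0,0,0,0]
After op 4 (STO M1): stack=[empty] mem=[0,16,0,0]

(empty)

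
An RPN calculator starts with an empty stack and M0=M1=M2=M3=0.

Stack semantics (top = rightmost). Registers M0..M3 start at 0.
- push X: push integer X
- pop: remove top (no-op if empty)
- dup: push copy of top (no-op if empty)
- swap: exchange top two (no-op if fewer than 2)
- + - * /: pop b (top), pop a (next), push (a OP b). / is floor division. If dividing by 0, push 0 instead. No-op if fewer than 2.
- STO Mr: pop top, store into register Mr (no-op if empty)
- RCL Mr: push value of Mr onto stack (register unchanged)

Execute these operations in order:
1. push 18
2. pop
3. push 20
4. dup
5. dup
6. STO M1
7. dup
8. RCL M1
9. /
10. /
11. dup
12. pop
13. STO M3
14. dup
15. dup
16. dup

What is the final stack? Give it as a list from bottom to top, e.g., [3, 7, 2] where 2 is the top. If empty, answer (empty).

After op 1 (push 18): stack=[18] mem=[0,0,0,0]
After op 2 (pop): stack=[empty] mem=[0,0,0,0]
After op 3 (push 20): stack=[20] mem=[0,0,0,0]
After op 4 (dup): stack=[20,20] mem=[0,0,0,0]
After op 5 (dup): stack=[20,20,20] mem=[0,0,0,0]
After op 6 (STO M1): stack=[20,20] mem=[0,20,0,0]
After op 7 (dup): stack=[20,20,20] mem=[0,20,0,0]
After op 8 (RCL M1): stack=[20,20,20,20] mem=[0,20,0,0]
After op 9 (/): stack=[20,20,1] mem=[0,20,0,0]
After op 10 (/): stack=[20,20] mem=[0,20,0,0]
After op 11 (dup): stack=[20,20,20] mem=[0,20,0,0]
After op 12 (pop): stack=[20,20] mem=[0,20,0,0]
After op 13 (STO M3): stack=[20] mem=[0,20,0,20]
After op 14 (dup): stack=[20,20] mem=[0,20,0,20]
After op 15 (dup): stack=[20,20,20] mem=[0,20,0,20]
After op 16 (dup): stack=[20,20,20,20] mem=[0,20,0,20]

Answer: [20, 20, 20, 20]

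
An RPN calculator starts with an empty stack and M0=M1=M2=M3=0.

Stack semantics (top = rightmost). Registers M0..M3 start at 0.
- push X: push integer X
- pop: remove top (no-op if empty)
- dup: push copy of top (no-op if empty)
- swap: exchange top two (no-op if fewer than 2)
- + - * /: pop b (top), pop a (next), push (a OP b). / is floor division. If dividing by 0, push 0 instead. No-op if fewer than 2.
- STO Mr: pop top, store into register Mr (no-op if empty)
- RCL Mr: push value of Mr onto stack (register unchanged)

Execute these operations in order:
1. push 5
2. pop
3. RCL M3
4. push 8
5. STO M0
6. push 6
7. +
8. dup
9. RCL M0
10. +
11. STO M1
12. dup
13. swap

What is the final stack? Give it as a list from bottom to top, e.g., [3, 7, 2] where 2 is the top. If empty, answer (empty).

Answer: [6, 6]

Derivation:
After op 1 (push 5): stack=[5] mem=[0,0,0,0]
After op 2 (pop): stack=[empty] mem=[0,0,0,0]
After op 3 (RCL M3): stack=[0] mem=[0,0,0,0]
After op 4 (push 8): stack=[0,8] mem=[0,0,0,0]
After op 5 (STO M0): stack=[0] mem=[8,0,0,0]
After op 6 (push 6): stack=[0,6] mem=[8,0,0,0]
After op 7 (+): stack=[6] mem=[8,0,0,0]
After op 8 (dup): stack=[6,6] mem=[8,0,0,0]
After op 9 (RCL M0): stack=[6,6,8] mem=[8,0,0,0]
After op 10 (+): stack=[6,14] mem=[8,0,0,0]
After op 11 (STO M1): stack=[6] mem=[8,14,0,0]
After op 12 (dup): stack=[6,6] mem=[8,14,0,0]
After op 13 (swap): stack=[6,6] mem=[8,14,0,0]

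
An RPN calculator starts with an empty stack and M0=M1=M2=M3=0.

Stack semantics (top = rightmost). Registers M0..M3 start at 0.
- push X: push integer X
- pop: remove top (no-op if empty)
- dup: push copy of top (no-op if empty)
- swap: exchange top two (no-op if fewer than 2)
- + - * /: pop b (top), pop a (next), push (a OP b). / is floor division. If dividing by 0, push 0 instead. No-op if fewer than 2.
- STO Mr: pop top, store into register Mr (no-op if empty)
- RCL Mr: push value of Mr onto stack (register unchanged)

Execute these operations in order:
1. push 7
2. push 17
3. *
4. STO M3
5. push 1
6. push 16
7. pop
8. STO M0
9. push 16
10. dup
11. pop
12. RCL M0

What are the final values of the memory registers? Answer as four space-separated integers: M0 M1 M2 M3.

After op 1 (push 7): stack=[7] mem=[0,0,0,0]
After op 2 (push 17): stack=[7,17] mem=[0,0,0,0]
After op 3 (*): stack=[119] mem=[0,0,0,0]
After op 4 (STO M3): stack=[empty] mem=[0,0,0,119]
After op 5 (push 1): stack=[1] mem=[0,0,0,119]
After op 6 (push 16): stack=[1,16] mem=[0,0,0,119]
After op 7 (pop): stack=[1] mem=[0,0,0,119]
After op 8 (STO M0): stack=[empty] mem=[1,0,0,119]
After op 9 (push 16): stack=[16] mem=[1,0,0,119]
After op 10 (dup): stack=[16,16] mem=[1,0,0,119]
After op 11 (pop): stack=[16] mem=[1,0,0,119]
After op 12 (RCL M0): stack=[16,1] mem=[1,0,0,119]

Answer: 1 0 0 119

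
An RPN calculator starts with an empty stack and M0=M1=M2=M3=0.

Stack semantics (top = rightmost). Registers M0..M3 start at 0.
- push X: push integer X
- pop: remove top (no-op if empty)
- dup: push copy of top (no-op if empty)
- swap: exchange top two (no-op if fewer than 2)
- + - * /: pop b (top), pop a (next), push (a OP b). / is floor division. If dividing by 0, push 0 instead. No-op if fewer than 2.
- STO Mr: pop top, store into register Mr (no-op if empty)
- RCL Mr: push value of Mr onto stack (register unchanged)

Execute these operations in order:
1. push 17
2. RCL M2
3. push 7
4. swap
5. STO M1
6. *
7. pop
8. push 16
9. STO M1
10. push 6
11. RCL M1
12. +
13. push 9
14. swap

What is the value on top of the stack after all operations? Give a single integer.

Answer: 22

Derivation:
After op 1 (push 17): stack=[17] mem=[0,0,0,0]
After op 2 (RCL M2): stack=[17,0] mem=[0,0,0,0]
After op 3 (push 7): stack=[17,0,7] mem=[0,0,0,0]
After op 4 (swap): stack=[17,7,0] mem=[0,0,0,0]
After op 5 (STO M1): stack=[17,7] mem=[0,0,0,0]
After op 6 (*): stack=[119] mem=[0,0,0,0]
After op 7 (pop): stack=[empty] mem=[0,0,0,0]
After op 8 (push 16): stack=[16] mem=[0,0,0,0]
After op 9 (STO M1): stack=[empty] mem=[0,16,0,0]
After op 10 (push 6): stack=[6] mem=[0,16,0,0]
After op 11 (RCL M1): stack=[6,16] mem=[0,16,0,0]
After op 12 (+): stack=[22] mem=[0,16,0,0]
After op 13 (push 9): stack=[22,9] mem=[0,16,0,0]
After op 14 (swap): stack=[9,22] mem=[0,16,0,0]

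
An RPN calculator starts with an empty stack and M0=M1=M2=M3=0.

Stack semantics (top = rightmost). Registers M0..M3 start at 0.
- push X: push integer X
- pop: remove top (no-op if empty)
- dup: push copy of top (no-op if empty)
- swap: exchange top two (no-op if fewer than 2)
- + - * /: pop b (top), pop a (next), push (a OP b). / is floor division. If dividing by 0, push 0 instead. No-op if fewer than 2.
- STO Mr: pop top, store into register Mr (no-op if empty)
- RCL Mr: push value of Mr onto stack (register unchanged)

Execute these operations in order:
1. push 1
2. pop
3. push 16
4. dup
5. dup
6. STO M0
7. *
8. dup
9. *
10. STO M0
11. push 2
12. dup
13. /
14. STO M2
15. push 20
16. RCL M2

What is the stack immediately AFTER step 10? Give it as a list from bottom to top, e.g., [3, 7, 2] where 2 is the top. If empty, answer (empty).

After op 1 (push 1): stack=[1] mem=[0,0,0,0]
After op 2 (pop): stack=[empty] mem=[0,0,0,0]
After op 3 (push 16): stack=[16] mem=[0,0,0,0]
After op 4 (dup): stack=[16,16] mem=[0,0,0,0]
After op 5 (dup): stack=[16,16,16] mem=[0,0,0,0]
After op 6 (STO M0): stack=[16,16] mem=[16,0,0,0]
After op 7 (*): stack=[256] mem=[16,0,0,0]
After op 8 (dup): stack=[256,256] mem=[16,0,0,0]
After op 9 (*): stack=[65536] mem=[16,0,0,0]
After op 10 (STO M0): stack=[empty] mem=[65536,0,0,0]

(empty)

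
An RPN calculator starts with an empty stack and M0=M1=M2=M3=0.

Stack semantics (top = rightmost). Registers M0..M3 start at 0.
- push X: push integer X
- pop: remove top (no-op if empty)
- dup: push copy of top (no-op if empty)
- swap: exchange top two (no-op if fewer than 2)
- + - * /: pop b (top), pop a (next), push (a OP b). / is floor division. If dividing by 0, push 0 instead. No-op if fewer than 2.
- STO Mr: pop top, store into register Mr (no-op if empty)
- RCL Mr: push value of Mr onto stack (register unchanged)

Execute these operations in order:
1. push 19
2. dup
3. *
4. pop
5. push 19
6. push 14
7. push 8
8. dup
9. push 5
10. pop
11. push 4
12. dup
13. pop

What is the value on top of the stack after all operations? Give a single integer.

After op 1 (push 19): stack=[19] mem=[0,0,0,0]
After op 2 (dup): stack=[19,19] mem=[0,0,0,0]
After op 3 (*): stack=[361] mem=[0,0,0,0]
After op 4 (pop): stack=[empty] mem=[0,0,0,0]
After op 5 (push 19): stack=[19] mem=[0,0,0,0]
After op 6 (push 14): stack=[19,14] mem=[0,0,0,0]
After op 7 (push 8): stack=[19,14,8] mem=[0,0,0,0]
After op 8 (dup): stack=[19,14,8,8] mem=[0,0,0,0]
After op 9 (push 5): stack=[19,14,8,8,5] mem=[0,0,0,0]
After op 10 (pop): stack=[19,14,8,8] mem=[0,0,0,0]
After op 11 (push 4): stack=[19,14,8,8,4] mem=[0,0,0,0]
After op 12 (dup): stack=[19,14,8,8,4,4] mem=[0,0,0,0]
After op 13 (pop): stack=[19,14,8,8,4] mem=[0,0,0,0]

Answer: 4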